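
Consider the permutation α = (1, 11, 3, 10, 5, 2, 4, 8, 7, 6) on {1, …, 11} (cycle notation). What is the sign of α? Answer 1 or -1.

The cycle lengths are 10, 1.
A cycle is odd iff its length is even; α has 1 even-length cycle, so sgn(α) = (−1)^1 and α is odd.

-1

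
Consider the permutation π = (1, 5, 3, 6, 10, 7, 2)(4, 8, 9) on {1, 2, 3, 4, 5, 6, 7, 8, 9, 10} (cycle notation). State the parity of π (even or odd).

The cycle lengths are 7, 3.
A cycle is odd iff its length is even; π has 0 even-length cycles, so sgn(π) = (−1)^0 and π is even.

even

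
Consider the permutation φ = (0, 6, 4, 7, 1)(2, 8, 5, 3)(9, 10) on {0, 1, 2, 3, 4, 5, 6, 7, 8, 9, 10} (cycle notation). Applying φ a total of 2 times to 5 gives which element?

2

5 lies in the 4-cycle (2, 8, 5, 3).
Advancing 2 steps from 5: 5 → 3 → 2.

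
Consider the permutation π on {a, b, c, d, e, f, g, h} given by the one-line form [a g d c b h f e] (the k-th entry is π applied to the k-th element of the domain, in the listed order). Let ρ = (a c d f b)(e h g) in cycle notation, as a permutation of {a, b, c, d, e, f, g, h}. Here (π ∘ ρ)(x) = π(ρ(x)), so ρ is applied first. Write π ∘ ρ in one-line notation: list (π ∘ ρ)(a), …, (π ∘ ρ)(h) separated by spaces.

(π ∘ ρ)(x) = π(ρ(x)). Computing each image: π(ρ(a)) = π(c) = d, π(ρ(b)) = π(a) = a, π(ρ(c)) = π(d) = c, π(ρ(d)) = π(f) = h, π(ρ(e)) = π(h) = e, π(ρ(f)) = π(b) = g, π(ρ(g)) = π(e) = b, π(ρ(h)) = π(g) = f.
Hence π ∘ ρ = [d a c h e g b f].

d a c h e g b f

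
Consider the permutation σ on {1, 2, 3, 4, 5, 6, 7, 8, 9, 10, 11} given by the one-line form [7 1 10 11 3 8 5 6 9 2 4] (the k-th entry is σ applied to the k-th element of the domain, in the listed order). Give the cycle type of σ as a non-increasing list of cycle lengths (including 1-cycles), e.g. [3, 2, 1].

The disjoint cycles are (1 7 5 3 10 2)(4 11)(6 8)(9), with lengths 6, 2, 2, 1 in non-increasing order.

[6, 2, 2, 1]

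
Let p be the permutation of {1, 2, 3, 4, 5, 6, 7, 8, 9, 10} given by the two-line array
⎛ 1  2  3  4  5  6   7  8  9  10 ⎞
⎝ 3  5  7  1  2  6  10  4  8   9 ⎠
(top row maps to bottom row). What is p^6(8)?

Tracing 8 → 4 → … returns to 8 after 7 steps, so 8 lies in a 7-cycle (1 3 7 10 9 8 4).
Advancing 6 steps from 8: 8 → 4 → 1 → 3 → 7 → 10 → 9.

9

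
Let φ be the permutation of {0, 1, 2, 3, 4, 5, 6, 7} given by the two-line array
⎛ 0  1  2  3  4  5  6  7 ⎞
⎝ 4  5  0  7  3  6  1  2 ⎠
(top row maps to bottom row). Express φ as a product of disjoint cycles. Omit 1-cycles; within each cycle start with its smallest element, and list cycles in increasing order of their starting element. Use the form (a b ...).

Start at 0 and follow images: 0 → 4 → 3 → 7 → 2 → 0, giving the cycle (0 4 3 7 2).
Continuing from each remaining unvisited element yields (0 4 3 7 2)(1 5 6).

(0 4 3 7 2)(1 5 6)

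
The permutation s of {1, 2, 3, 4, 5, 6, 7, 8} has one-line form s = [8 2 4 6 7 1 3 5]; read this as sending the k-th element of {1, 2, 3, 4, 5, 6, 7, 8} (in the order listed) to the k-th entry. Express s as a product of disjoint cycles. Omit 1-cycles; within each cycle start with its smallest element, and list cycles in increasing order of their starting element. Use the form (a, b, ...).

(1, 8, 5, 7, 3, 4, 6)

Start at 1 and follow images: 1 → 8 → 5 → 7 → 3 → 4 → 6 → 1, giving the cycle (1, 8, 5, 7, 3, 4, 6).
Continuing from each remaining unvisited element yields (1, 8, 5, 7, 3, 4, 6).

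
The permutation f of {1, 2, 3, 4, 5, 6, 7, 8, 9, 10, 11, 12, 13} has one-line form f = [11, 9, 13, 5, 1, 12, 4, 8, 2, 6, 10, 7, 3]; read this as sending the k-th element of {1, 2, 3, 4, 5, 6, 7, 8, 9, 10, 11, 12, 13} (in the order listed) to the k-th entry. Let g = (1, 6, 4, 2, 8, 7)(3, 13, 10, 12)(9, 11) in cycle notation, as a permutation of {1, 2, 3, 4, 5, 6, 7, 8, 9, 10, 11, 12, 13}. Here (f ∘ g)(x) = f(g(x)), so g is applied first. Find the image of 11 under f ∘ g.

2

g(11) = 9, then f(9) = 2; composing gives (f ∘ g)(11) = 2.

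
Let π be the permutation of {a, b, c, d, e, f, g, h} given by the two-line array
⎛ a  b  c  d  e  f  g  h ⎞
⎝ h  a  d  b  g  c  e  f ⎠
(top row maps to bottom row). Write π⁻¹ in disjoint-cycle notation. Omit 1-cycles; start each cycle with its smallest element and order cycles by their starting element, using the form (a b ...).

(a b d c f h)(e g)

The cycle decomposition of π is (a h f c d b)(e g).
The inverse reverses every cycle; in canonical form, π⁻¹ = (a b d c f h)(e g).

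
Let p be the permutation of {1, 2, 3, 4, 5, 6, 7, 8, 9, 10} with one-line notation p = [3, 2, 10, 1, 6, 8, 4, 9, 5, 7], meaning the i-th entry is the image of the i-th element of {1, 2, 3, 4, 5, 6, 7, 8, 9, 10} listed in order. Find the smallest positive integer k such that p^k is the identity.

The disjoint-cycle form of p has cycle lengths 5, 4, 1.
The order is lcm(5, 4) = 20.

20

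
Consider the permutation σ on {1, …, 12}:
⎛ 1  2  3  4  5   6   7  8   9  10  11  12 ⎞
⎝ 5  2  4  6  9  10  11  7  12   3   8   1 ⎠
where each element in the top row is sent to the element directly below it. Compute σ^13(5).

9

Tracing 5 → 9 → … returns to 5 after 4 steps, so 5 lies in a 4-cycle (1 5 9 12).
Since the cycle has length 4, σ^13 acts on it the same as σ^1 (13 mod 4 = 1).
Stepping 1 place around the cycle: 5 → 9.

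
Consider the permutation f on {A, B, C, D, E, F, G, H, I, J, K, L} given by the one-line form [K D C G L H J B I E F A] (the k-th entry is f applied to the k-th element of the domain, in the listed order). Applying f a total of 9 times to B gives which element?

Tracing B → D → … returns to B after 10 steps, so B lies in a 10-cycle (A K F H B D G J E L).
Advancing 9 steps from B: B → D → G → J → E → L → A → K → F → H.

H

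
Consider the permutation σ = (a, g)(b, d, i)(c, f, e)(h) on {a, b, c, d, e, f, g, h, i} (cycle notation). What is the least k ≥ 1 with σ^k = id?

The disjoint cycles have lengths 3, 3, 2, 1.
The order of σ is the least common multiple of its cycle lengths: lcm(3, 3, 2) = 6.

6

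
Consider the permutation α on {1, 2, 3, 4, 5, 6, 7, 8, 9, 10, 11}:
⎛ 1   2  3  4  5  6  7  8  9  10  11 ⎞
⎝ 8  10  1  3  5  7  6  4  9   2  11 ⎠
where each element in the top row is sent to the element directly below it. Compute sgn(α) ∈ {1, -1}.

In disjoint-cycle form the cycle lengths are 4, 2, 2, 1, 1, 1.
A cycle is odd iff its length is even; α has 3 even-length cycles, so sgn(α) = (−1)^3 and α is odd.

-1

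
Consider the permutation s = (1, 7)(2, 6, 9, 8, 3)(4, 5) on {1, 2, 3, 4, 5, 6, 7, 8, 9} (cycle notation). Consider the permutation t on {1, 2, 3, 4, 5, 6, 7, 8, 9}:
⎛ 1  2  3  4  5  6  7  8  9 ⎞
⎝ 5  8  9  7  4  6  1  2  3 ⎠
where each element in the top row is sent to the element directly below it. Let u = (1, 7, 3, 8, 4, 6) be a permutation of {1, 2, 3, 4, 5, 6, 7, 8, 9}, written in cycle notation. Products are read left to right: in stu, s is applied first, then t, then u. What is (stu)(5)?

Apply the permutations in order: s(5) = 4, then t(4) = 7, then u(7) = 3. So (stu)(5) = 3.

3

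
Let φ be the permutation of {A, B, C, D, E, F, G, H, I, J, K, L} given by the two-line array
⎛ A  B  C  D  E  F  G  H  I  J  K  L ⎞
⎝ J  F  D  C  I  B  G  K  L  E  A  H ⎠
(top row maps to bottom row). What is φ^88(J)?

H

Tracing J → E → … returns to J after 7 steps, so J lies in a 7-cycle (A J E I L H K).
Since the cycle has length 7, φ^88 acts on it the same as φ^4 (88 mod 7 = 4).
Advancing 4 steps from J: J → E → I → L → H.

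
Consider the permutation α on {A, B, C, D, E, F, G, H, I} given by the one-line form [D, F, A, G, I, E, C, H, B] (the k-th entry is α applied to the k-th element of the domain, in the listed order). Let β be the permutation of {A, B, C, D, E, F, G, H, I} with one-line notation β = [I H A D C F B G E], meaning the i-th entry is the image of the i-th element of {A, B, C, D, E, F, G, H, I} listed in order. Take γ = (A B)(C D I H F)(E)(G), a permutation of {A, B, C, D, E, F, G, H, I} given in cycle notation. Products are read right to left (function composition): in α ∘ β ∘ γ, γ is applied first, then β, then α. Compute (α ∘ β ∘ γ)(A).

Chase A: γ(A) = B; β(B) = H; α(H) = H. Hence (α ∘ β ∘ γ)(A) = H.

H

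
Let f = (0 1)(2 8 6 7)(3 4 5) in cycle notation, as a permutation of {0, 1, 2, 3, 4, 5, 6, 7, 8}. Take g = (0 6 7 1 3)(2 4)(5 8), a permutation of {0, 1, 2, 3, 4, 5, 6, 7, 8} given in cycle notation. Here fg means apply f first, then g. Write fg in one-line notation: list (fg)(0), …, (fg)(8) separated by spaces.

For each element, apply f then g: 0 → 1 → 3; 1 → 0 → 6; 2 → 8 → 5; 3 → 4 → 2; 4 → 5 → 8; 5 → 3 → 0; 6 → 7 → 1; 7 → 2 → 4; 8 → 6 → 7.
So fg in one-line form is 3 6 5 2 8 0 1 4 7.

3 6 5 2 8 0 1 4 7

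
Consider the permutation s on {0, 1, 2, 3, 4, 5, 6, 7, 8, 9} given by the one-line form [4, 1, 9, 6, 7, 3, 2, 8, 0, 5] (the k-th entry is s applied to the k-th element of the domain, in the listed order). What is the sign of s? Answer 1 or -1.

In disjoint-cycle form the cycle lengths are 5, 4, 1.
A cycle is odd iff its length is even; s has 1 even-length cycle, so sgn(s) = (−1)^1 and s is odd.

-1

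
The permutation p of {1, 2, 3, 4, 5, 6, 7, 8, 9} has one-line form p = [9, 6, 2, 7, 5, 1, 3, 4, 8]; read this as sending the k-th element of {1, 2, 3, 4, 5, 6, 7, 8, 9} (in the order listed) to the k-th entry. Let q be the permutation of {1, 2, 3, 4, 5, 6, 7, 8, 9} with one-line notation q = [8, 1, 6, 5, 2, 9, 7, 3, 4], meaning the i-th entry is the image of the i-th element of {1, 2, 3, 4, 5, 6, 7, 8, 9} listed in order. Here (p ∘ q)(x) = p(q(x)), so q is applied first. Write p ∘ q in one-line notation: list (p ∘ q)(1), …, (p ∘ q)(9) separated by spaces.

For each element, apply q then p: 1 → 8 → 4; 2 → 1 → 9; 3 → 6 → 1; 4 → 5 → 5; 5 → 2 → 6; 6 → 9 → 8; 7 → 7 → 3; 8 → 3 → 2; 9 → 4 → 7.
So p ∘ q in one-line form is 4 9 1 5 6 8 3 2 7.

4 9 1 5 6 8 3 2 7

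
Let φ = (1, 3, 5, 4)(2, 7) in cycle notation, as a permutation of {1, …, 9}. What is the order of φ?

4

The cycle type of φ is (4, 2, 1, 1, 1).
Since disjoint cycles commute, ord(φ) = lcm(4, 2) = 4.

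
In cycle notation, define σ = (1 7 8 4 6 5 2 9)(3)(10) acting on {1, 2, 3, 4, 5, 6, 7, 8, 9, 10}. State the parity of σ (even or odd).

odd

The cycle lengths are 8, 1, 1.
A cycle is odd iff its length is even; σ has 1 even-length cycle, so sgn(σ) = (−1)^1 and σ is odd.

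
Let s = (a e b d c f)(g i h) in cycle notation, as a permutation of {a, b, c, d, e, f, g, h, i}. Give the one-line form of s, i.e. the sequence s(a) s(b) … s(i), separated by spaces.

Reading each image from the cycles: a↦e, b↦d, c↦f, d↦c, e↦b, f↦a, g↦i, h↦g, i↦h.
So the one-line form is e d f c b a i g h.

e d f c b a i g h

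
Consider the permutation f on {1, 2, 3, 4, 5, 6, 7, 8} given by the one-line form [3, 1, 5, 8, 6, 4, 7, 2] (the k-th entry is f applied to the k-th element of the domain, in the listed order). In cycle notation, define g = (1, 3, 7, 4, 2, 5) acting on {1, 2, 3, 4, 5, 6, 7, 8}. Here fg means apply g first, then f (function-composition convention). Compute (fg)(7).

First apply g: g(7) = 4, then f(4) = 8. Thus (fg)(7) = 8.

8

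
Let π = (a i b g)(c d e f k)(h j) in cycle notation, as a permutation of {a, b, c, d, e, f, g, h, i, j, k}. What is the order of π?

The cycle type of π is (5, 4, 2).
The order is lcm(5, 4, 2) = 20.

20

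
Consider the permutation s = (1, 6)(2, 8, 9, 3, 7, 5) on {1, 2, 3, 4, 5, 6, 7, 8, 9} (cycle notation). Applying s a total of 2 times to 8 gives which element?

3

8 lies in the 6-cycle (2, 8, 9, 3, 7, 5).
Advancing 2 steps from 8: 8 → 9 → 3.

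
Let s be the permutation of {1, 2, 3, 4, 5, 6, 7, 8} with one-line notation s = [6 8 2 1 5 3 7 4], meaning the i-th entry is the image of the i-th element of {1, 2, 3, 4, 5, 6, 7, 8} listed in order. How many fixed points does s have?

2

The fixed points (elements with s(x) = x) are {5, 7}, so there are 2.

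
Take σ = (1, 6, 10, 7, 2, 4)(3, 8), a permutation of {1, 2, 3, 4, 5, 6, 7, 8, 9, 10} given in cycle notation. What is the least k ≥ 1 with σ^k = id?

The cycle type of σ is (6, 2, 1, 1).
Since disjoint cycles commute, ord(σ) = lcm(6, 2) = 6.

6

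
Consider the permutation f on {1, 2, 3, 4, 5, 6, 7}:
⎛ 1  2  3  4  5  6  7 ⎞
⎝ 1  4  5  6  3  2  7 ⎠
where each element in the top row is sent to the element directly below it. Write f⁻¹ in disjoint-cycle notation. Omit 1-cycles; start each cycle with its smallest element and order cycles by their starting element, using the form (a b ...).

The cycle decomposition of f is (2 4 6)(3 5).
Reversing each cycle (and rotating so the smallest element leads) gives f⁻¹ = (2 6 4)(3 5).

(2 6 4)(3 5)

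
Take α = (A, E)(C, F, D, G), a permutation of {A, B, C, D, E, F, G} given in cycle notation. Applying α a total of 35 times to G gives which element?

D

G lies in the 4-cycle (C, F, D, G).
Powers repeat with period 4 on this cycle, and 35 mod 4 = 3, so α^35(G) = α^3(G).
Advancing 3 steps from G: G → C → F → D.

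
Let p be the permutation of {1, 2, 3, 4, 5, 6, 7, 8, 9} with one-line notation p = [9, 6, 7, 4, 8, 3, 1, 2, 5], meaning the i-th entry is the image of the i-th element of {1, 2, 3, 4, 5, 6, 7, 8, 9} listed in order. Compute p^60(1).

Tracing 1 → 9 → … returns to 1 after 8 steps, so 1 lies in an 8-cycle (1, 9, 5, 8, 2, 6, 3, 7).
Powers repeat with period 8 on this cycle, and 60 mod 8 = 4, so p^60(1) = p^4(1).
Advancing 4 steps from 1: 1 → 9 → 5 → 8 → 2.

2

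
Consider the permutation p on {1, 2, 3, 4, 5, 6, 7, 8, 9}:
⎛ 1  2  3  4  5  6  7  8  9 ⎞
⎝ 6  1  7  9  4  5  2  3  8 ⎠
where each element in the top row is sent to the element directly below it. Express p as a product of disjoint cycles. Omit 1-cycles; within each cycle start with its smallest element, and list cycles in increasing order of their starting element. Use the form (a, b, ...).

(1, 6, 5, 4, 9, 8, 3, 7, 2)

Start at 1 and follow images: 1 → 6 → 5 → 4 → 9 → 8 → 3 → 7 → 2 → 1, giving the cycle (1, 6, 5, 4, 9, 8, 3, 7, 2).
Continuing from each remaining unvisited element yields (1, 6, 5, 4, 9, 8, 3, 7, 2).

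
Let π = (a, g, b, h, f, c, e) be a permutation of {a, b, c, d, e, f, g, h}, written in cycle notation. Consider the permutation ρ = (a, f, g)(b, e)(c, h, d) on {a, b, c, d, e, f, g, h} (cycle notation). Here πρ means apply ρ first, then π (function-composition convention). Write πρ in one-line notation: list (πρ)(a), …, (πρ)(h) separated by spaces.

(πρ)(x) = π(ρ(x)). Computing each image: π(ρ(a)) = π(f) = c, π(ρ(b)) = π(e) = a, π(ρ(c)) = π(h) = f, π(ρ(d)) = π(c) = e, π(ρ(e)) = π(b) = h, π(ρ(f)) = π(g) = b, π(ρ(g)) = π(a) = g, π(ρ(h)) = π(d) = d.
Hence πρ = [c a f e h b g d].

c a f e h b g d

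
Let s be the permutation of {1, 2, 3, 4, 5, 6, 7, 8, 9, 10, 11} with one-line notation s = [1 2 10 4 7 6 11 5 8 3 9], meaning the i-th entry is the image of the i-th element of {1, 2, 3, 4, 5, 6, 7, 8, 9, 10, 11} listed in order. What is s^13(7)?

Tracing 7 → 11 → … returns to 7 after 5 steps, so 7 lies in a 5-cycle (5 7 11 9 8).
Since the cycle has length 5, s^13 acts on it the same as s^3 (13 mod 5 = 3).
Stepping 3 places around the cycle: 7 → 11 → 9 → 8.

8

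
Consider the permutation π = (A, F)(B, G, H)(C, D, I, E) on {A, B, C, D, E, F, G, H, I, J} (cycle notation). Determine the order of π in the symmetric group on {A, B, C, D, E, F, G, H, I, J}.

12

The cycle type of π is (4, 3, 2, 1).
The order is lcm(4, 3, 2) = 12.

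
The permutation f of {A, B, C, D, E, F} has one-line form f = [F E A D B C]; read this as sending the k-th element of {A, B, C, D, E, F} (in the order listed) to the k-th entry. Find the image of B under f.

B is element number 2 of the domain, and entry number 2 of the one-line form is E, so f(B) = E.

E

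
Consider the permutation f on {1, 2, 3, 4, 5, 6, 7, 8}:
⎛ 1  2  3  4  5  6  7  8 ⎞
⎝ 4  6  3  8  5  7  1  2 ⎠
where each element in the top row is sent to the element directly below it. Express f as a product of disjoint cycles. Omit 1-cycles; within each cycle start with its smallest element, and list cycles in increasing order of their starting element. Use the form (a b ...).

Iterating f from 1 gives 1 → 4 → 8 → 2 → 6 → 7 → 1; that is the 6-cycle (1 4 8 2 6 7).
Continuing from each remaining unvisited element yields (1 4 8 2 6 7).

(1 4 8 2 6 7)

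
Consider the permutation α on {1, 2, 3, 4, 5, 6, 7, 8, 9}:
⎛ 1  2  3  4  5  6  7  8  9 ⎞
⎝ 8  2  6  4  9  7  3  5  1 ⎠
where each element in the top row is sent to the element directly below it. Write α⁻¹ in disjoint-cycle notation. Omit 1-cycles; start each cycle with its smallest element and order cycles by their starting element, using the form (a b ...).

(1 9 5 8)(3 7 6)

The cycle decomposition of α is (1 8 5 9)(3 6 7).
The inverse reverses every cycle; in canonical form, α⁻¹ = (1 9 5 8)(3 7 6).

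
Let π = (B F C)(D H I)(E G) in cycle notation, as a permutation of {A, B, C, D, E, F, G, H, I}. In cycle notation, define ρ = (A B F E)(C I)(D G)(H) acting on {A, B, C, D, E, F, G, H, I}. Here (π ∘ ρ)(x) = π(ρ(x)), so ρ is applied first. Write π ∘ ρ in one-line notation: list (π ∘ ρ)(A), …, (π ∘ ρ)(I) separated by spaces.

F C D E A G H I B

(π ∘ ρ)(x) = π(ρ(x)). Computing each image: π(ρ(A)) = π(B) = F, π(ρ(B)) = π(F) = C, π(ρ(C)) = π(I) = D, π(ρ(D)) = π(G) = E, π(ρ(E)) = π(A) = A, π(ρ(F)) = π(E) = G, π(ρ(G)) = π(D) = H, π(ρ(H)) = π(H) = I, π(ρ(I)) = π(C) = B.
Hence π ∘ ρ = [F C D E A G H I B].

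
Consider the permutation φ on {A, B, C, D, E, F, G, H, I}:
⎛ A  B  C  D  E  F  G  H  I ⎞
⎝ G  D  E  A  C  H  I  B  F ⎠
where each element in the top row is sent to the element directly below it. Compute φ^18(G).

B

Tracing G → I → … returns to G after 7 steps, so G lies in a 7-cycle (A G I F H B D).
Since the cycle has length 7, φ^18 acts on it the same as φ^4 (18 mod 7 = 4).
Stepping 4 places around the cycle: G → I → F → H → B.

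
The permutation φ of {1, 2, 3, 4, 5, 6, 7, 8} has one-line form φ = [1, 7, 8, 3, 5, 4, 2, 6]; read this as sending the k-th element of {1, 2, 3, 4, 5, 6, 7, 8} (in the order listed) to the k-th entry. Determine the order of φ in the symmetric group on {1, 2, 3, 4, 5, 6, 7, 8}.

4

Decomposing into disjoint cycles gives cycle lengths 4, 2, 1, 1.
The order of φ is the least common multiple of its cycle lengths: lcm(4, 2) = 4.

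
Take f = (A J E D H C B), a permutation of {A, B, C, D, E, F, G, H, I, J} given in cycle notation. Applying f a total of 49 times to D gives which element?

D

D lies in the 7-cycle (A J E D H C B).
Powers repeat with period 7 on this cycle, and 49 mod 7 = 0, so f^49(D) = f^0(D).
So f^49(D) = D.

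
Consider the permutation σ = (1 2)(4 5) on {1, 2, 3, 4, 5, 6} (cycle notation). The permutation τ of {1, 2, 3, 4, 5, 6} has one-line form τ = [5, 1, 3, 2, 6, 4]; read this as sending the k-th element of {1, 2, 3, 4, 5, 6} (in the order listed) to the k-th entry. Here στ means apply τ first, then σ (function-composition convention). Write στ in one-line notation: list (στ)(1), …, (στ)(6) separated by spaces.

(στ)(x) = σ(τ(x)). Computing each image: σ(τ(1)) = σ(5) = 4, σ(τ(2)) = σ(1) = 2, σ(τ(3)) = σ(3) = 3, σ(τ(4)) = σ(2) = 1, σ(τ(5)) = σ(6) = 6, σ(τ(6)) = σ(4) = 5.
Hence στ = [4 2 3 1 6 5].

4 2 3 1 6 5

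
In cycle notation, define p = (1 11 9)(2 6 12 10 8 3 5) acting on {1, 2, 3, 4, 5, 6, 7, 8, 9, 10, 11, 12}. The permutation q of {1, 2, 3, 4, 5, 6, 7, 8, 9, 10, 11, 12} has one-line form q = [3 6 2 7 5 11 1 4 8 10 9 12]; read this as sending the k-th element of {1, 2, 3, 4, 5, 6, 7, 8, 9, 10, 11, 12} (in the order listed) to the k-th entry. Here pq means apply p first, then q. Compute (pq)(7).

First apply p: p(7) = 7, then q(7) = 1. Thus (pq)(7) = 1.

1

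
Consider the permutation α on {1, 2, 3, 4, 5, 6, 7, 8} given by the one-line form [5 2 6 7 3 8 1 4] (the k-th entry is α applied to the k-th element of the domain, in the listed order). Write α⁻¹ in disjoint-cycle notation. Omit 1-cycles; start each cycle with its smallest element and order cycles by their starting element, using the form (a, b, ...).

The cycle decomposition of α is (1, 5, 3, 6, 8, 4, 7).
Reversing each cycle (and rotating so the smallest element leads) gives α⁻¹ = (1, 7, 4, 8, 6, 3, 5).

(1, 7, 4, 8, 6, 3, 5)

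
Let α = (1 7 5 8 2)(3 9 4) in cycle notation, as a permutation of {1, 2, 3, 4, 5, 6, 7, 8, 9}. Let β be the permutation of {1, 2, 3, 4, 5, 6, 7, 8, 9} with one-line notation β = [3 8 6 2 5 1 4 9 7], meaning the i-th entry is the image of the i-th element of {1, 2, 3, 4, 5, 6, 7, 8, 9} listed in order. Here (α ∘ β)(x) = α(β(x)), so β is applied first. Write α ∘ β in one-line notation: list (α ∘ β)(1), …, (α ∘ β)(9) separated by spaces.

9 2 6 1 8 7 3 4 5

For each element, apply β then α: 1 → 3 → 9; 2 → 8 → 2; 3 → 6 → 6; 4 → 2 → 1; 5 → 5 → 8; 6 → 1 → 7; 7 → 4 → 3; 8 → 9 → 4; 9 → 7 → 5.
So α ∘ β in one-line form is 9 2 6 1 8 7 3 4 5.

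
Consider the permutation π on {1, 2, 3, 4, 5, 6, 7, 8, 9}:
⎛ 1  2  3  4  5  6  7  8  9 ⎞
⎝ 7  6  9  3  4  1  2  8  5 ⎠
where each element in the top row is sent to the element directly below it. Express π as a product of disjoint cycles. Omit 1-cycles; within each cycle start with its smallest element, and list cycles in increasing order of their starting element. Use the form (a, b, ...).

Iterating π from 1 gives 1 → 7 → 2 → 6 → 1; that is the 4-cycle (1, 7, 2, 6).
Continuing from each remaining unvisited element yields (1, 7, 2, 6)(3, 9, 5, 4).

(1, 7, 2, 6)(3, 9, 5, 4)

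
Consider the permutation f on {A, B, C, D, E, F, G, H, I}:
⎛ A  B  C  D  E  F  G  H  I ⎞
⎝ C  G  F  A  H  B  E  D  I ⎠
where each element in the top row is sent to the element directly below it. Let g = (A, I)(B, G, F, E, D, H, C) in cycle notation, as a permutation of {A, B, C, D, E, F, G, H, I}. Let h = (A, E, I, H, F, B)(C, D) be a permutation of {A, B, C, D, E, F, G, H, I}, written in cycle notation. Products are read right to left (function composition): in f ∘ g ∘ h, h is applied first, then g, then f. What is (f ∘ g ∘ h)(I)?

Apply the permutations in order: h(I) = H, then g(H) = C, then f(C) = F. So (f ∘ g ∘ h)(I) = F.

F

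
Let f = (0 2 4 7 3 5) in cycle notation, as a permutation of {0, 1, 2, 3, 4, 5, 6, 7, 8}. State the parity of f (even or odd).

odd

The cycle lengths are 6, 1, 1, 1.
A cycle of length ℓ contributes ℓ−1 transpositions, so f is a product of 5 transpositions — odd.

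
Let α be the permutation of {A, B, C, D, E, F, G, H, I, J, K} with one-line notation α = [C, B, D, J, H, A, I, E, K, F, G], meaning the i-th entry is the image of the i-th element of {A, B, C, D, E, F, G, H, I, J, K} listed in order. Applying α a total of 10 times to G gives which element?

Tracing G → I → … returns to G after 3 steps, so G lies in a 3-cycle (G, I, K).
Since the cycle has length 3, α^10 acts on it the same as α^1 (10 mod 3 = 1).
Advancing 1 step from G: G → I.

I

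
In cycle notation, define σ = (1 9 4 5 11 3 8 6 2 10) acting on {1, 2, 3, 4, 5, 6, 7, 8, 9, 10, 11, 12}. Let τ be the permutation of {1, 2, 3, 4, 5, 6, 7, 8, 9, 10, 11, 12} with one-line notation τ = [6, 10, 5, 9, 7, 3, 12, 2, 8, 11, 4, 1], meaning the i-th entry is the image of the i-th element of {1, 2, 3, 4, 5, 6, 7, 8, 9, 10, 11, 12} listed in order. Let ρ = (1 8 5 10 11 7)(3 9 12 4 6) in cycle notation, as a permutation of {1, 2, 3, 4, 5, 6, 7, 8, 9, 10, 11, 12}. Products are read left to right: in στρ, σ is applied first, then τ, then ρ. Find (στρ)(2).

(στρ)(2) = ρ(τ(σ(2))). σ(2) = 10, then τ(10) = 11, then ρ(11) = 7, so the result is 7.

7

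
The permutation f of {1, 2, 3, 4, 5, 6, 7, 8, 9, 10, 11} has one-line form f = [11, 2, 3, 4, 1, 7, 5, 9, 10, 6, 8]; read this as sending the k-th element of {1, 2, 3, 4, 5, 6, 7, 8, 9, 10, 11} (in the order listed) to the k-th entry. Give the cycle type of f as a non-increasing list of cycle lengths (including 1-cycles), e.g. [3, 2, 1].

[8, 1, 1, 1]

The disjoint cycles are (1, 11, 8, 9, 10, 6, 7, 5)(2)(3)(4), with lengths 8, 1, 1, 1 in non-increasing order.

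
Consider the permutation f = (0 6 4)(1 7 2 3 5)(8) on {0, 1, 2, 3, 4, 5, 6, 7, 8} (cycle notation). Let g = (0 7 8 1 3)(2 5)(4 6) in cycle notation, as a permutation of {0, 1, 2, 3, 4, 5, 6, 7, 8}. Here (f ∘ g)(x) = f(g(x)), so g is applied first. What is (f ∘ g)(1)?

5

First apply g: g(1) = 3, then f(3) = 5. Thus (f ∘ g)(1) = 5.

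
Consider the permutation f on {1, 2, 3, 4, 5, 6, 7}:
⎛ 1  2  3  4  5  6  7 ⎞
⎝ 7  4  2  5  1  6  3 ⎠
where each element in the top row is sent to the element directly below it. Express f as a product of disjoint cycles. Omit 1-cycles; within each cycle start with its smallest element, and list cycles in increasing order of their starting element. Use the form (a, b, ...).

Iterating f from 1 gives 1 → 7 → 3 → 2 → 4 → 5 → 1; that is the 6-cycle (1, 7, 3, 2, 4, 5).
Repeating from the next unused element and collecting all non-trivial cycles gives (1, 7, 3, 2, 4, 5).

(1, 7, 3, 2, 4, 5)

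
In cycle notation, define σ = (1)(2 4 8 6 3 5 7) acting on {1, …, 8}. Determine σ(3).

Within (2 4 8 6 3 5 7), 3 ↦ 5.

5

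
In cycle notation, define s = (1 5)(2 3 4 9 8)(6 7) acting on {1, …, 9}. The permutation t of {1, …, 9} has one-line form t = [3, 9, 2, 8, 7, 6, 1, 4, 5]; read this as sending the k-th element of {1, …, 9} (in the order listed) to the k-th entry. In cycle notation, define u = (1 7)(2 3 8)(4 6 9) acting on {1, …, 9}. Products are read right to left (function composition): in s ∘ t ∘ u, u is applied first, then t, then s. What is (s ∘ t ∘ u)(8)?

Chase 8: u(8) = 2; t(2) = 9; s(9) = 8. Hence (s ∘ t ∘ u)(8) = 8.

8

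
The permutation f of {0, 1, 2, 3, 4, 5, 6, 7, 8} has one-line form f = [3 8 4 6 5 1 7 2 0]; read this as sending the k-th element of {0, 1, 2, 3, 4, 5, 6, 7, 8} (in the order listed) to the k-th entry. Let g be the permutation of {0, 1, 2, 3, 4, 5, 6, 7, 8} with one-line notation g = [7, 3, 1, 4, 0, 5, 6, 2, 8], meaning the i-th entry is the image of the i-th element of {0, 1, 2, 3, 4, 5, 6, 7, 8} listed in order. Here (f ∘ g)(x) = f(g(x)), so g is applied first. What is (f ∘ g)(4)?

(f ∘ g)(4) = f(g(4)). g(4) = 0, then f(0) = 3. So (f ∘ g)(4) = 3.

3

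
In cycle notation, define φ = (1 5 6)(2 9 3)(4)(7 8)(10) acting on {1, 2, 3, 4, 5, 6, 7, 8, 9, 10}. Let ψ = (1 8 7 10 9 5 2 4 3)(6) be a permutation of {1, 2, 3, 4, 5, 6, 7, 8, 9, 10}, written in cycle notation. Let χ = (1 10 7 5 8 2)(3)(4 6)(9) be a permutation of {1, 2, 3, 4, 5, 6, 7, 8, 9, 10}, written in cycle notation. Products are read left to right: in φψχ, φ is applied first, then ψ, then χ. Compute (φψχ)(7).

5

(φψχ)(7) = χ(ψ(φ(7))). φ(7) = 8, then ψ(8) = 7, then χ(7) = 5, so the result is 5.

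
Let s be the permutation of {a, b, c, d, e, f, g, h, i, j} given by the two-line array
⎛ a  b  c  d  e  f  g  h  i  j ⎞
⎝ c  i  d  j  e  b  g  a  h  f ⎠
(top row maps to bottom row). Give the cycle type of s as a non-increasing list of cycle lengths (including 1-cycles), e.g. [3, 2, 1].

The disjoint cycles are (a c d j f b i h)(e)(g), with lengths 8, 1, 1 in non-increasing order.

[8, 1, 1]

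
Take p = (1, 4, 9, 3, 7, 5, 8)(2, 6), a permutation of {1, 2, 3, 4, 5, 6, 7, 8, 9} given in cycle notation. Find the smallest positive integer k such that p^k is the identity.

14

The cycle type of p is (7, 2).
The order is lcm(7, 2) = 14.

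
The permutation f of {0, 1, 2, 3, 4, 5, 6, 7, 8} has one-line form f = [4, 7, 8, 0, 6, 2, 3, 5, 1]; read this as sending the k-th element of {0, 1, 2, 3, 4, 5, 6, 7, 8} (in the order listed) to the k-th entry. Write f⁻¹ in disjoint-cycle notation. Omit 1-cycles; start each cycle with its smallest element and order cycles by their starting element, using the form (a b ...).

The cycle decomposition of f is (0 4 6 3)(1 7 5 2 8).
Reversing each cycle (and rotating so the smallest element leads) gives f⁻¹ = (0 3 6 4)(1 8 2 5 7).

(0 3 6 4)(1 8 2 5 7)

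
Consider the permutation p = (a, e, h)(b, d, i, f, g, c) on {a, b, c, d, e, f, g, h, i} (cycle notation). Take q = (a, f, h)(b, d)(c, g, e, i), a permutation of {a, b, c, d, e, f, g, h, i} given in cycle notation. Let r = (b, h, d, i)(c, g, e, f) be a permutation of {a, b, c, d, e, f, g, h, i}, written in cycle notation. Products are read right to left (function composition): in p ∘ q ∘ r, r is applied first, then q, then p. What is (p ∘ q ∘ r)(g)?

Apply the permutations in order: r(g) = e, then q(e) = i, then p(i) = f. So (p ∘ q ∘ r)(g) = f.

f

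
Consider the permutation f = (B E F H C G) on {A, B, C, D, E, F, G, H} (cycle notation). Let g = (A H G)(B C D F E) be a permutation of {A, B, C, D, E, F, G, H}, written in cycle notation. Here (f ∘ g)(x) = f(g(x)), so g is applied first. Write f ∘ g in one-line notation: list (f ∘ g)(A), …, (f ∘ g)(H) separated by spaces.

C G D H E F A B

(f ∘ g)(x) = f(g(x)). Computing each image: f(g(A)) = f(H) = C, f(g(B)) = f(C) = G, f(g(C)) = f(D) = D, f(g(D)) = f(F) = H, f(g(E)) = f(B) = E, f(g(F)) = f(E) = F, f(g(G)) = f(A) = A, f(g(H)) = f(G) = B.
Hence f ∘ g = [C G D H E F A B].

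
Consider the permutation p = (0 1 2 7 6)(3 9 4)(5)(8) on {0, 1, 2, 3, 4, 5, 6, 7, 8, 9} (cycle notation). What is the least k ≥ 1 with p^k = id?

The cycle type of p is (5, 3, 1, 1).
Since disjoint cycles commute, ord(p) = lcm(5, 3) = 15.

15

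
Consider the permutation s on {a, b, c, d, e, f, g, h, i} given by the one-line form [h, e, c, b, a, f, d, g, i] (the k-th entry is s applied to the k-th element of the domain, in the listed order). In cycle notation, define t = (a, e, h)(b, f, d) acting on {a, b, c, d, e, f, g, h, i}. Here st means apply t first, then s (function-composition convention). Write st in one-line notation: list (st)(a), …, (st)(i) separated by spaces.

(st)(x) = s(t(x)). Computing each image: s(t(a)) = s(e) = a, s(t(b)) = s(f) = f, s(t(c)) = s(c) = c, s(t(d)) = s(b) = e, s(t(e)) = s(h) = g, s(t(f)) = s(d) = b, s(t(g)) = s(g) = d, s(t(h)) = s(a) = h, s(t(i)) = s(i) = i.
Hence st = [a f c e g b d h i].

a f c e g b d h i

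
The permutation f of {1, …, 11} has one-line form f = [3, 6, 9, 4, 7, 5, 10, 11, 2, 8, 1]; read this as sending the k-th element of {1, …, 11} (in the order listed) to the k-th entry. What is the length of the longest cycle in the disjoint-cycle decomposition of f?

Decomposing into disjoint cycles gives (1, 3, 9, 2, 6, 5, 7, 10, 8, 11); the longest has length 10.

10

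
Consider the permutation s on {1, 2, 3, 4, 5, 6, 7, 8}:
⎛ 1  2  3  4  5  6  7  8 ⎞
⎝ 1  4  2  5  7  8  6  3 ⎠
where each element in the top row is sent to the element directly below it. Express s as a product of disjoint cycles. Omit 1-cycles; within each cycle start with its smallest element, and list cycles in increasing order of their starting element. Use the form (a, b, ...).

(2, 4, 5, 7, 6, 8, 3)

Start at 2 and follow images: 2 → 4 → 5 → 7 → 6 → 8 → 3 → 2, giving the cycle (2, 4, 5, 7, 6, 8, 3).
Repeating from the next unused element and collecting all non-trivial cycles gives (2, 4, 5, 7, 6, 8, 3).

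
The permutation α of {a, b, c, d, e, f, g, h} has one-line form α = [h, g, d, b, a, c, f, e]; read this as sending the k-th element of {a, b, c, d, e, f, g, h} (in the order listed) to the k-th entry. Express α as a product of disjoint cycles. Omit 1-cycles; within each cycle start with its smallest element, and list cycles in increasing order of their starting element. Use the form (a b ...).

Iterating α from a gives a → h → e → a; that is the 3-cycle (a h e).
Repeating from the next unused element and collecting all non-trivial cycles gives (a h e)(b g f c d).

(a h e)(b g f c d)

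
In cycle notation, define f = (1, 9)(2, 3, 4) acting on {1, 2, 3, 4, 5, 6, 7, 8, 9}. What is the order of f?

6

The cycle type of f is (3, 2, 1, 1, 1, 1).
The order of f is the least common multiple of its cycle lengths: lcm(3, 2) = 6.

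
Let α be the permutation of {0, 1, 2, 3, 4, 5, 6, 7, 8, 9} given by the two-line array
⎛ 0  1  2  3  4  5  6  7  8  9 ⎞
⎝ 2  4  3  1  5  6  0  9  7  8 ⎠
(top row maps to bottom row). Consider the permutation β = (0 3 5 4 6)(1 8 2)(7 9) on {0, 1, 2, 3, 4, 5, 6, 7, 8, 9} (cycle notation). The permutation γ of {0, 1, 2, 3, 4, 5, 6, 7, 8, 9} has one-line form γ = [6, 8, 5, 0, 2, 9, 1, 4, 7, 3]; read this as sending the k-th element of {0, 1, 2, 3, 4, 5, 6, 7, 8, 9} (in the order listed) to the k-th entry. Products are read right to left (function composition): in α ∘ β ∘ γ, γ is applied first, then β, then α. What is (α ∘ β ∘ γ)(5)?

(α ∘ β ∘ γ)(5) = α(β(γ(5))). γ(5) = 9, then β(9) = 7, then α(7) = 9, so the result is 9.

9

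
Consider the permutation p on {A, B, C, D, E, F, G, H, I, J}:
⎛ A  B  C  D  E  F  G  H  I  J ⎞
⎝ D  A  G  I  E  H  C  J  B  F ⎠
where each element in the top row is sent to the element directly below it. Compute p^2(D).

B

Tracing D → I → … returns to D after 4 steps, so D lies in a 4-cycle (A D I B).
Advancing 2 steps from D: D → I → B.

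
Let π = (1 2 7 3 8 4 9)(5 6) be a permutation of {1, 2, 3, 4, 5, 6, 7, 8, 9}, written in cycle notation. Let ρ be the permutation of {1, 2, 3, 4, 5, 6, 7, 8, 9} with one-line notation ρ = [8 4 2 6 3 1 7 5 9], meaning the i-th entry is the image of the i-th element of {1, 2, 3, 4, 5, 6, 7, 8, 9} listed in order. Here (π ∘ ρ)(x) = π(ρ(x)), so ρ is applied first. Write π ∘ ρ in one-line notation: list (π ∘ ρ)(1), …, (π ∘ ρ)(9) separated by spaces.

4 9 7 5 8 2 3 6 1

For each element, apply ρ then π: 1 → 8 → 4; 2 → 4 → 9; 3 → 2 → 7; 4 → 6 → 5; 5 → 3 → 8; 6 → 1 → 2; 7 → 7 → 3; 8 → 5 → 6; 9 → 9 → 1.
Collecting the images, π ∘ ρ = [4 9 7 5 8 2 3 6 1].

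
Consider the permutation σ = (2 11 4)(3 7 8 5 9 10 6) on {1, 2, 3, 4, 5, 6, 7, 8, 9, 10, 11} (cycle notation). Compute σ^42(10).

10

10 lies in the 7-cycle (3 7 8 5 9 10 6).
On a 7-cycle, σ^7 is the identity, so σ^42 = σ^0 there (42 ≡ 0 mod 7).
So σ^42(10) = 10.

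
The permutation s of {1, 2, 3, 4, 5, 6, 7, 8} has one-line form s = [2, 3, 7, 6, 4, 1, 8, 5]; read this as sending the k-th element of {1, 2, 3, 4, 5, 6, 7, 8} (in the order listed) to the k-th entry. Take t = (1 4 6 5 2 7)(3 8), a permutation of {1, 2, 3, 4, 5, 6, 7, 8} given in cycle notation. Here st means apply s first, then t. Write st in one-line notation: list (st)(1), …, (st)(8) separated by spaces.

(st)(x) = t(s(x)). Computing each image: t(s(1)) = t(2) = 7, t(s(2)) = t(3) = 8, t(s(3)) = t(7) = 1, t(s(4)) = t(6) = 5, t(s(5)) = t(4) = 6, t(s(6)) = t(1) = 4, t(s(7)) = t(8) = 3, t(s(8)) = t(5) = 2.
Hence st = [7 8 1 5 6 4 3 2].

7 8 1 5 6 4 3 2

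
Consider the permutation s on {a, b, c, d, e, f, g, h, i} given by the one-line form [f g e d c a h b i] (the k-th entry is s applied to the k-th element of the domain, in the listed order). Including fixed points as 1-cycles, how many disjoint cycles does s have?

5

The cycle decomposition is (a, f)(b, g, h)(c, e)(d)(i), which has 5 cycles (counting 1-cycles).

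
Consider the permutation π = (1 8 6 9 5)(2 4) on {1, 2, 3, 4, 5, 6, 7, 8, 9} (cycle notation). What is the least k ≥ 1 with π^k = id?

10

The cycle type of π is (5, 2, 1, 1).
Since disjoint cycles commute, ord(π) = lcm(5, 2) = 10.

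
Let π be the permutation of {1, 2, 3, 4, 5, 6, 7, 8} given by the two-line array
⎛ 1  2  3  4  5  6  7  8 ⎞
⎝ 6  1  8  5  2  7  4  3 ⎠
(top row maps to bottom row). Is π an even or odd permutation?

even

In disjoint-cycle form the cycle lengths are 6, 2.
A cycle is odd iff its length is even; π has 2 even-length cycles, so sgn(π) = (−1)^2 and π is even.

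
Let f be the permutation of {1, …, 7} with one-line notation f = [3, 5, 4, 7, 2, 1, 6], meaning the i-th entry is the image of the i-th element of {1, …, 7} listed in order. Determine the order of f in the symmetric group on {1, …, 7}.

Decomposing into disjoint cycles gives cycle lengths 5, 2.
The order of f is the least common multiple of its cycle lengths: lcm(5, 2) = 10.

10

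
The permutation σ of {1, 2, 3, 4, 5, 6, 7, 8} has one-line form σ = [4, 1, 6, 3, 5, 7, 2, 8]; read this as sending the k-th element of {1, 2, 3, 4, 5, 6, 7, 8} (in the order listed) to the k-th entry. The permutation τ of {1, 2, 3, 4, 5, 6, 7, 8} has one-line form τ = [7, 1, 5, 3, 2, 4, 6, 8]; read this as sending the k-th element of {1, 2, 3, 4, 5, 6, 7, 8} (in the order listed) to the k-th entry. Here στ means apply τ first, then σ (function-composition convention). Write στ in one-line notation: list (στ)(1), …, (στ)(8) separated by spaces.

For each element, apply τ then σ: 1 → 7 → 2; 2 → 1 → 4; 3 → 5 → 5; 4 → 3 → 6; 5 → 2 → 1; 6 → 4 → 3; 7 → 6 → 7; 8 → 8 → 8.
Collecting the images, στ = [2 4 5 6 1 3 7 8].

2 4 5 6 1 3 7 8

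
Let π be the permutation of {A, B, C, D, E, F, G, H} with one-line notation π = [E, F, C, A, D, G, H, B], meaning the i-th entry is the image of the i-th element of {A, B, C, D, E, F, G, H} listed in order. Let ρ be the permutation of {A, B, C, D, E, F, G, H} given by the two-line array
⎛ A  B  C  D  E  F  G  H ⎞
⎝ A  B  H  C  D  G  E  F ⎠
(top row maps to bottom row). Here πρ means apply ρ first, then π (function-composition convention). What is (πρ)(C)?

B

ρ(C) = H, then π(H) = B; composing gives (πρ)(C) = B.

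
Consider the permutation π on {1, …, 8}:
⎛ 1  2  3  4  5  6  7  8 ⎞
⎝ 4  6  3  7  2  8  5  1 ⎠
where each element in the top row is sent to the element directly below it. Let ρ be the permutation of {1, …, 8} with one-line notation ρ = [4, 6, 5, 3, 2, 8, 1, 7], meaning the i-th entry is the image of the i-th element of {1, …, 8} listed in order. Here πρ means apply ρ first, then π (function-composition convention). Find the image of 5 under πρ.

6

(πρ)(5) = π(ρ(5)). ρ(5) = 2, then π(2) = 6. So (πρ)(5) = 6.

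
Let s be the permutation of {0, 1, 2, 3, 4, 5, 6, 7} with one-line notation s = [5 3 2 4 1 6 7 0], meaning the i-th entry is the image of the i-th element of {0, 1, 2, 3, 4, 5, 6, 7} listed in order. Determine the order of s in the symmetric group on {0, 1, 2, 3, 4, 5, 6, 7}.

12

Writing s as disjoint cycles, the cycle lengths are 4, 3, 1.
Since disjoint cycles commute, ord(s) = lcm(4, 3) = 12.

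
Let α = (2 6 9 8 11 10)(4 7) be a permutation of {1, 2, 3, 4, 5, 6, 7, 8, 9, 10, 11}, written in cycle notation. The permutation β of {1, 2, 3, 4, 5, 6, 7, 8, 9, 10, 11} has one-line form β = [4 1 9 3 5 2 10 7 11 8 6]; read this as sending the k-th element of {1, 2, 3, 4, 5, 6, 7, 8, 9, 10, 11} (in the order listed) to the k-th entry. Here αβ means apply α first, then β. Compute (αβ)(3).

α(3) = 3, then β(3) = 9; composing gives (αβ)(3) = 9.

9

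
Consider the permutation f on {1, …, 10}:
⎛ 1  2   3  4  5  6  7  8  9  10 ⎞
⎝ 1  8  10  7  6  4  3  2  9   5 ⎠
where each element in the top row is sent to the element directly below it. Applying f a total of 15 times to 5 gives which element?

7

Tracing 5 → 6 → … returns to 5 after 6 steps, so 5 lies in a 6-cycle (3 10 5 6 4 7).
Since the cycle has length 6, f^15 acts on it the same as f^3 (15 mod 6 = 3).
Advancing 3 steps from 5: 5 → 6 → 4 → 7.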